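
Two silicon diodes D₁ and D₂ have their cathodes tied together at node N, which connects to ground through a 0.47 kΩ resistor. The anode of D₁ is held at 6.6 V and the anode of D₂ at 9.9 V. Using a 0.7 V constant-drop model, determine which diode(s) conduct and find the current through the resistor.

Only D₂ conducts; I_R ≈ 20 mA

Assume both conduct. Then node N would need to be at both 6.6−0.7 = 5.9 V and 9.9−0.7 = 9.2 V, which is impossible.
Assume only D₂ conducts: V_N = 9.9 − 0.7 = 9.2 V, so I_R = 9.2/0.47 = 19.6 mA.
Check D₁: its anode-to-cathode voltage is 6.6 − 9.2 = -2.6 V < 0.7 V, so it is off. The assumption is consistent.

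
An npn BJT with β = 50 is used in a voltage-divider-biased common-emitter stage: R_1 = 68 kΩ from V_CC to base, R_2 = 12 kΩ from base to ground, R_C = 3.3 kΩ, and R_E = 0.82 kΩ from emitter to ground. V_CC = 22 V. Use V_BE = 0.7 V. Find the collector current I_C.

Thevenize the base divider: V_Th = V_CC·R_2/(R_1+R_2) = 22×12/80 = 3.3 V, R_Th = R_1‖R_2 = 10.2 kΩ.
Base-emitter loop: V_Th = I_B·R_Th + V_BE + (β+1)I_B·R_E, so I_B = (3.3 − 0.7) / (10.2 + 51×0.82) = 0.05 mA.
I_C = β·I_B = 50×0.05 = 2.5 mA, and I_E = (β+1)I_B = 2.55 mA.
V_CE = V_CC − I_C·R_C − I_E·R_E = 22 − 2.5×3.3 − 2.55×0.82 = 11.7 V.
V_CE = 11.7 V > 0.2 V confirms active-region operation.

I_C ≈ 2.5 mA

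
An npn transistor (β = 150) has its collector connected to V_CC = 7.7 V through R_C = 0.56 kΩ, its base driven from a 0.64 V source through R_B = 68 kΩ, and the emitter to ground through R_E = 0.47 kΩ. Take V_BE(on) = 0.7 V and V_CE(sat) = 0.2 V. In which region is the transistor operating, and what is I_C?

cutoff; I_C ≈ 0

V_BB = 0.64 V ≤ V_BE(on) = 0.7 V, so the base-emitter junction is not forward biased.
The transistor is in cutoff: I_B = I_C = 0.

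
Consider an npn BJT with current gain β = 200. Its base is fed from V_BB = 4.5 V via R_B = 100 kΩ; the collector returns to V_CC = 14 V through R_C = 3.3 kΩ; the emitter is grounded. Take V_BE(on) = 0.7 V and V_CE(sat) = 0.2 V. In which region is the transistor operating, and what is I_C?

saturation; I_C ≈ 4.2 mA

Assume active: I_B = (4.5 − 0.7)/100 = 0.038 mA, giving I_C = β·I_B = 7.6 mA.
But then V_CE = 14 − 7.6×3.3 = -11.1 V < V_CE(sat) = 0.2 V — impossible in the active region.
So the transistor is saturated. With V_CE = 0.2 V, I_C = (V_CC − 0.2)/R_C = 13.8/3.3 = 4.18 mA.
Check: β·I_B = 7.6 mA > I_C = 4.18 mA, confirming saturation.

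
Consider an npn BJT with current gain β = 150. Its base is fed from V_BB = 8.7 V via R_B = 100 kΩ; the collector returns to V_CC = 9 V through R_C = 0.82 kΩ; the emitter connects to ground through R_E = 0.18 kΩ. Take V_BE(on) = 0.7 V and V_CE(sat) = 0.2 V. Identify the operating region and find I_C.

Assume active: I_B = (8.7 − 0.7)/(100 + 151×0.18) = 0.0629 mA, I_C = β·I_B = 9.44 mA.
Then V_CE = 9 − 9.44×0.82 − 9.5×0.18 = -0.447 V < 0.2 V — the active assumption fails.
Re-solve with V_CE = 0.2 V. KCL at the emitter: V_E/R_E = (V_BB−0.7−V_E)/R_B + (V_CC−0.2−V_E)/R_C, giving V_E = 1.59 V.
I_C = (V_CC − 0.2 − V_E)/R_C = (8.8 − 1.59)/0.82 = 8.79 mA.
Check: I_B = (8 − 1.59)/100 = 0.0641 mA, and β·I_B = 9.61 mA > I_C, confirming saturation.

saturation; I_C ≈ 8.8 mA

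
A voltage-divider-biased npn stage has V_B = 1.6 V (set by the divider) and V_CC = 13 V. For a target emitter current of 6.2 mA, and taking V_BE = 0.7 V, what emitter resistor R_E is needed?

R_E ≈ 0.15 kΩ

V_E = V_B − V_BE = 1.6 − 0.7 = 0.9 V.
R_E = V_E / I_E = 0.9 / 6.2 = 0.145 kΩ.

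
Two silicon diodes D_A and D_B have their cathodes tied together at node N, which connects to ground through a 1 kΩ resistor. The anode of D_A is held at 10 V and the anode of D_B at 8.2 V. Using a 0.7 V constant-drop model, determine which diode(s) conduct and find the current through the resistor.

Only D_A conducts; I_R ≈ 9.3 mA

Assume both conduct. Then node N would need to be at both 10−0.7 = 9.3 V and 8.2−0.7 = 7.5 V, which is impossible.
Assume only D_A conducts: V_N = 10 − 0.7 = 9.3 V, so I_R = 9.3/1 = 9.3 mA.
Check D_B: its anode-to-cathode voltage is 8.2 − 9.3 = -1.1 V < 0.7 V, so it is off. The assumption is consistent.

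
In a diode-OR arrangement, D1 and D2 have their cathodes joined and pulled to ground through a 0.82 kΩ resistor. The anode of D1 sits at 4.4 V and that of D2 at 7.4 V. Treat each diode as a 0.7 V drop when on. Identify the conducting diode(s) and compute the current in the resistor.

Only D2 conducts; I_R ≈ 8.2 mA

Assume both conduct. Then node N would need to be at both 4.4−0.7 = 3.7 V and 7.4−0.7 = 6.7 V, which is impossible.
Assume only D2 conducts: V_N = 7.4 − 0.7 = 6.7 V, so I_R = 6.7/0.82 = 8.17 mA.
Check D1: its anode-to-cathode voltage is 4.4 − 6.7 = -2.3 V < 0.7 V, so it is off. The assumption is consistent.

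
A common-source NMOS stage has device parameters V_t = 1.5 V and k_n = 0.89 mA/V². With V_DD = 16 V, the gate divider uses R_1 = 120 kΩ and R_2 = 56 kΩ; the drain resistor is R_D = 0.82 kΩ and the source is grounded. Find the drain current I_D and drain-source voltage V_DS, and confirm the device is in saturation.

I_D ≈ 5.7 mA, V_DS ≈ 11 V

V_G = V_DD·R_2/(R_1+R_2) = 16×56/176 = 5.09 V. With the source grounded, V_GS = V_G = 5.09 V.
Assume saturation: I_D = (k_n/2)(V_GS − V_t)² = (0.89/2)×(5.09 − 1.5)² = 0.445×3.59² = 5.74 mA.
V_DS = V_DD − I_D·R_D = 16 − 5.74×0.82 = 11.3 V.
Saturation requires V_DS ≥ V_GS − V_t = 3.59 V; 11.3 ≥ 3.59 ✓.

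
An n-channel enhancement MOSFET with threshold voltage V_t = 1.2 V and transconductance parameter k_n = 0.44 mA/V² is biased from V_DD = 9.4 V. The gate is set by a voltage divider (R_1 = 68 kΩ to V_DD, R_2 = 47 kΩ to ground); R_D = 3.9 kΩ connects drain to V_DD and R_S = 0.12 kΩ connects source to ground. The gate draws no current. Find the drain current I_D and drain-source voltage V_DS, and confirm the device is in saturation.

V_G = V_DD·R_2/(R_1+R_2) = 9.4×47/115 = 3.84 V.
Assume saturation: I_D = (k_n/2)(V_GS − V_t)² with V_GS = V_G − I_D·R_S = 3.84 − 0.12·I_D.
Substituting gives 0.00317·I_D² − 1.14·I_D + 1.54 = 0, with roots I_D = 1.35 or 358 mA.
The root I_D = 358 mA gives V_GS = -39.2 V ≤ V_t, so take I_D = 1.35 mA.
Then V_GS = 3.68 V and V_DS = V_DD − I_D(R_D+R_S) = 9.4 − 1.35×4.02 = 3.96 V.
Saturation requires V_DS ≥ V_GS − V_t = 2.48 V; 3.96 ≥ 2.48 ✓.

I_D ≈ 1.4 mA, V_DS ≈ 4 V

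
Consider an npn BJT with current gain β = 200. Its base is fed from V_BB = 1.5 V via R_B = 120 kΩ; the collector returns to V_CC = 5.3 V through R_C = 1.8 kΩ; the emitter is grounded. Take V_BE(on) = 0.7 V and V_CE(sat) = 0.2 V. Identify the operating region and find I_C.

Assume active. Base-emitter loop: I_B = (V_BB − V_BE)/R_B = (1.5 − 0.7)/120 = 0.00667 mA.
I_C = β·I_B = 200×0.00667 = 1.33 mA.
V_CE = V_CC − I_C·R_C = 5.3 − 1.33×1.8 = 2.9 V > V_CE(sat), so the active-region assumption holds.

active; I_C ≈ 1.3 mA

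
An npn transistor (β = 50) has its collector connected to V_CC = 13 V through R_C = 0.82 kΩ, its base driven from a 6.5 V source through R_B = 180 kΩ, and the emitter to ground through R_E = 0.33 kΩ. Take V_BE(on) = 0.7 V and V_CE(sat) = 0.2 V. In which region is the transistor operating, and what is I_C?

active; I_C ≈ 1.5 mA

Assume active. Base-emitter loop: I_B = (V_BB − V_BE)/(R_B + (β+1)R_E) = (6.5 − 0.7)/(180 + 51×0.33) = 0.0295 mA.
I_C = β·I_B = 50×0.0295 = 1.47 mA.
V_CE = V_CC − I_C·R_C − I_E·R_E = 13 − 1.47×0.82 − 1.5×0.33 = 11.3 V > V_CE(sat), so the active-region assumption holds.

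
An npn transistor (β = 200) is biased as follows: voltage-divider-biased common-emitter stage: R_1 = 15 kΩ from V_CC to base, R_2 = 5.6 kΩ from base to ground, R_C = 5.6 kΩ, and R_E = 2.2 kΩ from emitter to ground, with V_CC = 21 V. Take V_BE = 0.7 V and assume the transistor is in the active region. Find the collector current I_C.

Thevenize the base divider: V_Th = V_CC·R_2/(R_1+R_2) = 21×5.6/20.6 = 5.71 V, R_Th = R_1‖R_2 = 4.08 kΩ.
Base-emitter loop: V_Th = I_B·R_Th + V_BE + (β+1)I_B·R_E, so I_B = (5.71 − 0.7) / (4.08 + 201×2.2) = 0.0112 mA.
I_C = β·I_B = 200×0.0112 = 2.24 mA, and I_E = (β+1)I_B = 2.26 mA.
V_CE = V_CC − I_C·R_C − I_E·R_E = 21 − 2.24×5.6 − 2.26×2.2 = 3.47 V.
V_CE = 3.47 V > 0.2 V confirms active-region operation.

I_C ≈ 2.2 mA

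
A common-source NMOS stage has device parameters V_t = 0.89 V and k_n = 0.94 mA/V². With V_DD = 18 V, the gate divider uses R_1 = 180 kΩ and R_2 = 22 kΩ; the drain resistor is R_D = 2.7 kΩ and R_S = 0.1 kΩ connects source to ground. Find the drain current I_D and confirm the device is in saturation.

V_G = V_DD·R_2/(R_1+R_2) = 18×22/202 = 1.96 V.
Assume saturation: I_D = (k_n/2)(V_GS − V_t)² with V_GS = V_G − I_D·R_S = 1.96 − 0.1·I_D.
Substituting gives 0.0047·I_D² − 1.1·I_D + 0.539 = 0, with roots I_D = 0.49 or 234 mA.
The root I_D = 234 mA gives V_GS = -21.4 V ≤ V_t, so take I_D = 0.49 mA.
Then V_GS = 1.91 V and V_DS = V_DD − I_D(R_D+R_S) = 18 − 0.49×2.8 = 16.6 V.
Saturation requires V_DS ≥ V_GS − V_t = 1.02 V; 16.6 ≥ 1.02 ✓.

I_D ≈ 0.49 mA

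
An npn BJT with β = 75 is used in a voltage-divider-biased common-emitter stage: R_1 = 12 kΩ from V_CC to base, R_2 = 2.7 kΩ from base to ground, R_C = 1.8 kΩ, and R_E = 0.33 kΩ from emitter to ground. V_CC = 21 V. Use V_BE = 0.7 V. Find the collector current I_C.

Thevenize the base divider: V_Th = V_CC·R_2/(R_1+R_2) = 21×2.7/14.7 = 3.86 V, R_Th = R_1‖R_2 = 2.2 kΩ.
Base-emitter loop: V_Th = I_B·R_Th + V_BE + (β+1)I_B·R_E, so I_B = (3.86 − 0.7) / (2.2 + 76×0.33) = 0.116 mA.
I_C = β·I_B = 75×0.116 = 8.68 mA, and I_E = (β+1)I_B = 8.79 mA.
V_CE = V_CC − I_C·R_C − I_E·R_E = 21 − 8.68×1.8 − 8.79×0.33 = 2.48 V.
V_CE = 2.48 V > 0.2 V confirms active-region operation.

I_C ≈ 8.7 mA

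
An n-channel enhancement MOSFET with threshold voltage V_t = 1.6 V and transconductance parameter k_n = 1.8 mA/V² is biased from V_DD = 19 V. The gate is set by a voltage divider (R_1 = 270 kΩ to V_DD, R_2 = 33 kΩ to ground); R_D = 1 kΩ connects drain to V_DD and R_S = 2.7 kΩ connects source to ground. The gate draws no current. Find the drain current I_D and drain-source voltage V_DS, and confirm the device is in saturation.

V_G = V_DD·R_2/(R_1+R_2) = 19×33/303 = 2.07 V.
Assume saturation: I_D = (k_n/2)(V_GS − V_t)² with V_GS = V_G − I_D·R_S = 2.07 − 2.7·I_D.
Substituting gives 6.56·I_D² − 3.28·I_D + 0.198 = 0, with roots I_D = 0.0703 or 0.43 mA.
The root I_D = 0.43 mA gives V_GS = 0.909 V ≤ V_t, so take I_D = 0.0703 mA.
Then V_GS = 1.88 V and V_DS = V_DD − I_D(R_D+R_S) = 19 − 0.0703×3.7 = 18.7 V.
Saturation requires V_DS ≥ V_GS − V_t = 0.279 V; 18.7 ≥ 0.279 ✓.

I_D ≈ 0.07 mA, V_DS ≈ 19 V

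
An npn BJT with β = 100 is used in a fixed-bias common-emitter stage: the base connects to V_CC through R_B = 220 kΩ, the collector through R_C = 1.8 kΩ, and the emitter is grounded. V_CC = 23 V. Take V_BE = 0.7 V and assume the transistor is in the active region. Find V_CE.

Base loop: V_CC = I_B·R_B + V_BE, so I_B = (23 − 0.7)/220 kΩ = 0.101 mA.
In the active region I_C = β·I_B = 100 × 0.101 = 10.1 mA.
Collector loop: V_CE = V_CC − I_C·R_C = 23 − 10.1×1.8 = 4.75 V.
Since V_CE = 4.75 V > V_CE(sat) ≈ 0.2 V, the transistor is in the active region as assumed.

V_CE ≈ 4.8 V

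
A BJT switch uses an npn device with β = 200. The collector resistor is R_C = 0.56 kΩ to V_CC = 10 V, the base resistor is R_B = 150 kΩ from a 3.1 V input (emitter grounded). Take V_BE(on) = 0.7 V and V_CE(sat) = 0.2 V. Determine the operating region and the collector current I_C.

Assume active. Base-emitter loop: I_B = (V_BB − V_BE)/R_B = (3.1 − 0.7)/150 = 0.016 mA.
I_C = β·I_B = 200×0.016 = 3.2 mA.
V_CE = V_CC − I_C·R_C = 10 − 3.2×0.56 = 8.21 V > V_CE(sat), so the active-region assumption holds.

active; I_C ≈ 3.2 mA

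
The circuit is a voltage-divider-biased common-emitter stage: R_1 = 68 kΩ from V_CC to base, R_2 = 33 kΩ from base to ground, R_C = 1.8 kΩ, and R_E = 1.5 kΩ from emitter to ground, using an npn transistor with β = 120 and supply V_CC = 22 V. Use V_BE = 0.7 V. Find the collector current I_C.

Thevenize the base divider: V_Th = V_CC·R_2/(R_1+R_2) = 22×33/101 = 7.19 V, R_Th = R_1‖R_2 = 22.2 kΩ.
Base-emitter loop: V_Th = I_B·R_Th + V_BE + (β+1)I_B·R_E, so I_B = (7.19 − 0.7) / (22.2 + 121×1.5) = 0.0318 mA.
I_C = β·I_B = 120×0.0318 = 3.82 mA, and I_E = (β+1)I_B = 3.85 mA.
V_CE = V_CC − I_C·R_C − I_E·R_E = 22 − 3.82×1.8 − 3.85×1.5 = 9.34 V.
V_CE = 9.34 V > 0.2 V confirms active-region operation.

I_C ≈ 3.8 mA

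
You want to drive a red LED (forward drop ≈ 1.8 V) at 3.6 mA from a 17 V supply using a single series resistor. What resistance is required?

The resistor drops V_S − V_D = 17 − 1.8 = 15.2 V at 3.6 mA.
R = 15.2 V / 3.6 mA = 4.22 kΩ.

R ≈ 4.2 kΩ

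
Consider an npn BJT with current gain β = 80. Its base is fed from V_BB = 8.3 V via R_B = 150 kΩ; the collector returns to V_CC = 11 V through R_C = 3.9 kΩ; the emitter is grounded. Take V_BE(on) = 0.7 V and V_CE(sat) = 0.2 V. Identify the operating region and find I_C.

Assume active: I_B = (8.3 − 0.7)/150 = 0.0507 mA, giving I_C = β·I_B = 4.05 mA.
But then V_CE = 11 − 4.05×3.9 = -4.81 V < V_CE(sat) = 0.2 V — impossible in the active region.
So the transistor is saturated. With V_CE = 0.2 V, I_C = (V_CC − 0.2)/R_C = 10.8/3.9 = 2.77 mA.
Check: β·I_B = 4.05 mA > I_C = 2.77 mA, confirming saturation.

saturation; I_C ≈ 2.8 mA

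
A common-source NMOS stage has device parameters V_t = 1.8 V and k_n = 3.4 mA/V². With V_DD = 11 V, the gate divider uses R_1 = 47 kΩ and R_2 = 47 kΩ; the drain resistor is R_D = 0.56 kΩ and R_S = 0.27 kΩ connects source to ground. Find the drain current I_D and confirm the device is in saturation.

V_G = V_DD·R_2/(R_1+R_2) = 11×47/94 = 5.5 V.
Assume saturation: I_D = (k_n/2)(V_GS − V_t)² with V_GS = V_G − I_D·R_S = 5.5 − 0.27·I_D.
Substituting gives 0.124·I_D² − 4.4·I_D + 23.3 = 0, with roots I_D = 6.48 or 29 mA.
The root I_D = 29 mA gives V_GS = -2.33 V ≤ V_t, so take I_D = 6.48 mA.
Then V_GS = 3.75 V and V_DS = V_DD − I_D(R_D+R_S) = 11 − 6.48×0.83 = 5.63 V.
Saturation requires V_DS ≥ V_GS − V_t = 1.95 V; 5.63 ≥ 1.95 ✓.

I_D ≈ 6.5 mA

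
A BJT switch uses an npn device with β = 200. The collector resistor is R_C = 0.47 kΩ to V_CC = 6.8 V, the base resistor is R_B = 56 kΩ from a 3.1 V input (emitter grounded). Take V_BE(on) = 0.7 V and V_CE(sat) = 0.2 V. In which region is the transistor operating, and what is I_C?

active; I_C ≈ 8.6 mA

Assume active. Base-emitter loop: I_B = (V_BB − V_BE)/R_B = (3.1 − 0.7)/56 = 0.0429 mA.
I_C = β·I_B = 200×0.0429 = 8.57 mA.
V_CE = V_CC − I_C·R_C = 6.8 − 8.57×0.47 = 2.77 V > V_CE(sat), so the active-region assumption holds.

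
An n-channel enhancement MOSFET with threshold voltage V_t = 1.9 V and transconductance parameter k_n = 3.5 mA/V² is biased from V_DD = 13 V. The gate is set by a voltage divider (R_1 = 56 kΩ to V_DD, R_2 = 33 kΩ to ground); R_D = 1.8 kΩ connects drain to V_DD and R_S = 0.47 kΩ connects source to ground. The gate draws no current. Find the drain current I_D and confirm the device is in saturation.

V_G = V_DD·R_2/(R_1+R_2) = 13×33/89 = 4.82 V.
Assume saturation: I_D = (k_n/2)(V_GS − V_t)² with V_GS = V_G − I_D·R_S = 4.82 − 0.47·I_D.
Substituting gives 0.387·I_D² − 5.8·I_D + 14.9 = 0, with roots I_D = 3.29 or 11.7 mA.
The root I_D = 11.7 mA gives V_GS = -0.688 V ≤ V_t, so take I_D = 3.29 mA.
Then V_GS = 3.27 V and V_DS = V_DD − I_D(R_D+R_S) = 13 − 3.29×2.27 = 5.52 V.
Saturation requires V_DS ≥ V_GS − V_t = 1.37 V; 5.52 ≥ 1.37 ✓.

I_D ≈ 3.3 mA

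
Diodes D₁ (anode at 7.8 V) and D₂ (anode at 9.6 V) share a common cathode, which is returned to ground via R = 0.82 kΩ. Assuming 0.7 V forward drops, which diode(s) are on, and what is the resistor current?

Only D₂ conducts; I_R ≈ 11 mA

Assume both conduct. Then node N would need to be at both 7.8−0.7 = 7.1 V and 9.6−0.7 = 8.9 V, which is impossible.
Assume only D₂ conducts: V_N = 9.6 − 0.7 = 8.9 V, so I_R = 8.9/0.82 = 10.9 mA.
Check D₁: its anode-to-cathode voltage is 7.8 − 8.9 = -1.1 V < 0.7 V, so it is off. The assumption is consistent.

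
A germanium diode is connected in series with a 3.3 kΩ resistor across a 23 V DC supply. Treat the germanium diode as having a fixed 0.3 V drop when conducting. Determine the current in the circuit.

I ≈ 6.9 mA

KVL around the loop: 23 = V_D + I·R = 0.3 + I × 3.3 kΩ.
So I = (23 − 0.3) / 3.3 kΩ = 22.7 / 3.3 = 6.88 mA.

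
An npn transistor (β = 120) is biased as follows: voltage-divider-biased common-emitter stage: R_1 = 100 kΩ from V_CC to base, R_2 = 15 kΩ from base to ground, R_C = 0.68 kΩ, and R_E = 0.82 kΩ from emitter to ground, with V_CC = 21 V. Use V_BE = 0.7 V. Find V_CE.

Thevenize the base divider: V_Th = V_CC·R_2/(R_1+R_2) = 21×15/115 = 2.74 V, R_Th = R_1‖R_2 = 13 kΩ.
Base-emitter loop: V_Th = I_B·R_Th + V_BE + (β+1)I_B·R_E, so I_B = (2.74 − 0.7) / (13 + 121×0.82) = 0.0182 mA.
I_C = β·I_B = 120×0.0182 = 2.18 mA, and I_E = (β+1)I_B = 2.2 mA.
V_CE = V_CC − I_C·R_C − I_E·R_E = 21 − 2.18×0.68 − 2.2×0.82 = 17.7 V.
V_CE = 17.7 V > 0.2 V confirms active-region operation.

V_CE ≈ 18 V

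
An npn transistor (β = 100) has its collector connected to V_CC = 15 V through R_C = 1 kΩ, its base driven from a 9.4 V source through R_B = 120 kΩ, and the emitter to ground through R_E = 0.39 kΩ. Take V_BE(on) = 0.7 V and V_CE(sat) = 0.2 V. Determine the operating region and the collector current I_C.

Assume active. Base-emitter loop: I_B = (V_BB − V_BE)/(R_B + (β+1)R_E) = (9.4 − 0.7)/(120 + 101×0.39) = 0.0546 mA.
I_C = β·I_B = 100×0.0546 = 5.46 mA.
V_CE = V_CC − I_C·R_C − I_E·R_E = 15 − 5.46×1 − 5.51×0.39 = 7.39 V > V_CE(sat), so the active-region assumption holds.

active; I_C ≈ 5.5 mA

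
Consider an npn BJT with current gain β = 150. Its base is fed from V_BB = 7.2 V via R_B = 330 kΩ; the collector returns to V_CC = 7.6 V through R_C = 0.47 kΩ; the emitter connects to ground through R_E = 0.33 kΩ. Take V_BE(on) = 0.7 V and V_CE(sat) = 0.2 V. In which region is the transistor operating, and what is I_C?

active; I_C ≈ 2.6 mA

Assume active. Base-emitter loop: I_B = (V_BB − V_BE)/(R_B + (β+1)R_E) = (7.2 − 0.7)/(330 + 151×0.33) = 0.0171 mA.
I_C = β·I_B = 150×0.0171 = 2.57 mA.
V_CE = V_CC − I_C·R_C − I_E·R_E = 7.6 − 2.57×0.47 − 2.58×0.33 = 5.54 V > V_CE(sat), so the active-region assumption holds.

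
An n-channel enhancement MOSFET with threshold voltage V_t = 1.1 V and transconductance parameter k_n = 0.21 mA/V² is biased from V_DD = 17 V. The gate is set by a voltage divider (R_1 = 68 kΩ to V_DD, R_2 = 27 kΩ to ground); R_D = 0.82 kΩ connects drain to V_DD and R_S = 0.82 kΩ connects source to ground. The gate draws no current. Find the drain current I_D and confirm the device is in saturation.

V_G = V_DD·R_2/(R_1+R_2) = 17×27/95 = 4.83 V.
Assume saturation: I_D = (k_n/2)(V_GS − V_t)² with V_GS = V_G − I_D·R_S = 4.83 − 0.82·I_D.
Substituting gives 0.0706·I_D² − 1.64·I_D + 1.46 = 0, with roots I_D = 0.927 or 22.3 mA.
The root I_D = 22.3 mA gives V_GS = -13.5 V ≤ V_t, so take I_D = 0.927 mA.
Then V_GS = 4.07 V and V_DS = V_DD − I_D(R_D+R_S) = 17 − 0.927×1.64 = 15.5 V.
Saturation requires V_DS ≥ V_GS − V_t = 2.97 V; 15.5 ≥ 2.97 ✓.

I_D ≈ 0.93 mA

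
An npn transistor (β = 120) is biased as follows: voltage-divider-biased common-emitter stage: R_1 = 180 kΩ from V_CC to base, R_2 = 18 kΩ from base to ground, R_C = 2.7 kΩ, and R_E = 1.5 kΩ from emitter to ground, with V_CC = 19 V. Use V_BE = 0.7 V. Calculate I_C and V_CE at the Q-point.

Thevenize the base divider: V_Th = V_CC·R_2/(R_1+R_2) = 19×18/198 = 1.73 V, R_Th = R_1‖R_2 = 16.4 kΩ.
Base-emitter loop: V_Th = I_B·R_Th + V_BE + (β+1)I_B·R_E, so I_B = (1.73 − 0.7) / (16.4 + 121×1.5) = 0.00519 mA.
I_C = β·I_B = 120×0.00519 = 0.623 mA, and I_E = (β+1)I_B = 0.628 mA.
V_CE = V_CC − I_C·R_C − I_E·R_E = 19 − 0.623×2.7 − 0.628×1.5 = 16.4 V.
V_CE = 16.4 V > 0.2 V confirms active-region operation.

I_C ≈ 0.62 mA, V_CE ≈ 16 V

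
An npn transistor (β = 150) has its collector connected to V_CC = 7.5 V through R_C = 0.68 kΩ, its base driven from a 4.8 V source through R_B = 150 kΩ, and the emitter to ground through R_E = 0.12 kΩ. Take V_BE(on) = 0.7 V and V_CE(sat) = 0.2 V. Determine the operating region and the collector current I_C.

active; I_C ≈ 3.7 mA

Assume active. Base-emitter loop: I_B = (V_BB − V_BE)/(R_B + (β+1)R_E) = (4.8 − 0.7)/(150 + 151×0.12) = 0.0244 mA.
I_C = β·I_B = 150×0.0244 = 3.66 mA.
V_CE = V_CC − I_C·R_C − I_E·R_E = 7.5 − 3.66×0.68 − 3.68×0.12 = 4.57 V > V_CE(sat), so the active-region assumption holds.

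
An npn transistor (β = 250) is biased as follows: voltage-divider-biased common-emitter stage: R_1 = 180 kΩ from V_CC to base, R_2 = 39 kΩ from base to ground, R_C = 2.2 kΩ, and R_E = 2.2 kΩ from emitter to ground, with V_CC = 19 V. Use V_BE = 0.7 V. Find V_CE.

Thevenize the base divider: V_Th = V_CC·R_2/(R_1+R_2) = 19×39/219 = 3.38 V, R_Th = R_1‖R_2 = 32.1 kΩ.
Base-emitter loop: V_Th = I_B·R_Th + V_BE + (β+1)I_B·R_E, so I_B = (3.38 − 0.7) / (32.1 + 251×2.2) = 0.00459 mA.
I_C = β·I_B = 250×0.00459 = 1.15 mA, and I_E = (β+1)I_B = 1.15 mA.
V_CE = V_CC − I_C·R_C − I_E·R_E = 19 − 1.15×2.2 − 1.15×2.2 = 13.9 V.
V_CE = 13.9 V > 0.2 V confirms active-region operation.

V_CE ≈ 14 V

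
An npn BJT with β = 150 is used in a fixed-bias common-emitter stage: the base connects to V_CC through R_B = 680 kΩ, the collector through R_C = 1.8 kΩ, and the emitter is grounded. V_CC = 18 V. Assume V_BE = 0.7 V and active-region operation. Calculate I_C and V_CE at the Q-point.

I_C ≈ 3.8 mA, V_CE ≈ 11 V

Base loop: V_CC = I_B·R_B + V_BE, so I_B = (18 − 0.7)/680 kΩ = 0.0254 mA.
In the active region I_C = β·I_B = 150 × 0.0254 = 3.82 mA.
Collector loop: V_CE = V_CC − I_C·R_C = 18 − 3.82×1.8 = 11.1 V.
Since V_CE = 11.1 V > V_CE(sat) ≈ 0.2 V, the transistor is in the active region as assumed.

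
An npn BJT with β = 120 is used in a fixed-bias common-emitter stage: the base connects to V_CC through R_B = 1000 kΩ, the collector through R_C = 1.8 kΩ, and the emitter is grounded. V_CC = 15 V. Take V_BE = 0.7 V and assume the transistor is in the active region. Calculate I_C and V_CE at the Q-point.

Base loop: V_CC = I_B·R_B + V_BE, so I_B = (15 − 0.7)/1000 kΩ = 0.0143 mA.
In the active region I_C = β·I_B = 120 × 0.0143 = 1.72 mA.
Collector loop: V_CE = V_CC − I_C·R_C = 15 − 1.72×1.8 = 11.9 V.
Since V_CE = 11.9 V > V_CE(sat) ≈ 0.2 V, the transistor is in the active region as assumed.

I_C ≈ 1.7 mA, V_CE ≈ 12 V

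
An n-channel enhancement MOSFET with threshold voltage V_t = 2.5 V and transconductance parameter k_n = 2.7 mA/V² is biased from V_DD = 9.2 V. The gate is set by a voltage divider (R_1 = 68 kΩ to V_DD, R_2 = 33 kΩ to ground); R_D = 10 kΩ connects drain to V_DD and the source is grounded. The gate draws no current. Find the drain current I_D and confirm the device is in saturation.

V_G = V_DD·R_2/(R_1+R_2) = 9.2×33/101 = 3.01 V. With the source grounded, V_GS = V_G = 3.01 V.
Assume saturation: I_D = (k_n/2)(V_GS − V_t)² = (2.7/2)×(3.01 − 2.5)² = 1.35×0.506² = 0.346 mA.
V_DS = V_DD − I_D·R_D = 9.2 − 0.346×10 = 5.74 V.
Saturation requires V_DS ≥ V_GS − V_t = 0.506 V; 5.74 ≥ 0.506 ✓.

I_D ≈ 0.35 mA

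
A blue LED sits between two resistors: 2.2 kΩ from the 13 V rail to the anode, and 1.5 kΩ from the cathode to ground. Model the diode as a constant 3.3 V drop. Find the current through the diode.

I ≈ 2.6 mA

The two resistors are in series with the diode, so KVL gives 13 = I·2.2 + 3.3 + I·1.5.
I = (13 − 3.3) / (2.2 + 1.5) kΩ = 9.7 / 3.7 = 2.62 mA.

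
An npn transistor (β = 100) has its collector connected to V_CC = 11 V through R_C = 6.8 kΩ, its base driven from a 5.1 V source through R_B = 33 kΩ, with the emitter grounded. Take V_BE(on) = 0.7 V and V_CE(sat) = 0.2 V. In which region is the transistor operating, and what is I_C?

Assume active: I_B = (5.1 − 0.7)/33 = 0.133 mA, giving I_C = β·I_B = 13.3 mA.
But then V_CE = 11 − 13.3×6.8 = -79.7 V < V_CE(sat) = 0.2 V — impossible in the active region.
So the transistor is saturated. With V_CE = 0.2 V, I_C = (V_CC − 0.2)/R_C = 10.8/6.8 = 1.59 mA.
Check: β·I_B = 13.3 mA > I_C = 1.59 mA, confirming saturation.

saturation; I_C ≈ 1.6 mA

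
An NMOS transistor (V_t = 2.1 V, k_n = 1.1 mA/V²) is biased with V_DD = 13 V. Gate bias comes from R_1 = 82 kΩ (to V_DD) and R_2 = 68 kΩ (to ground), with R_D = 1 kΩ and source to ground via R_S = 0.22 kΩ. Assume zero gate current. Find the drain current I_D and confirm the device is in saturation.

V_G = V_DD·R_2/(R_1+R_2) = 13×68/150 = 5.89 V.
Assume saturation: I_D = (k_n/2)(V_GS − V_t)² with V_GS = V_G − I_D·R_S = 5.89 − 0.22·I_D.
Substituting gives 0.0266·I_D² − 1.92·I_D + 7.91 = 0, with roots I_D = 4.39 or 67.7 mA.
The root I_D = 67.7 mA gives V_GS = -8.99 V ≤ V_t, so take I_D = 4.39 mA.
Then V_GS = 4.93 V and V_DS = V_DD − I_D(R_D+R_S) = 13 − 4.39×1.22 = 7.64 V.
Saturation requires V_DS ≥ V_GS − V_t = 2.83 V; 7.64 ≥ 2.83 ✓.

I_D ≈ 4.4 mA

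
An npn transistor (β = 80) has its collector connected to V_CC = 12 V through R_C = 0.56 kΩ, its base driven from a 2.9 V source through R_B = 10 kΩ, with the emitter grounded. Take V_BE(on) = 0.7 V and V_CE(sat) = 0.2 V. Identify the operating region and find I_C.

active; I_C ≈ 18 mA

Assume active. Base-emitter loop: I_B = (V_BB − V_BE)/R_B = (2.9 − 0.7)/10 = 0.22 mA.
I_C = β·I_B = 80×0.22 = 17.6 mA.
V_CE = V_CC − I_C·R_C = 12 − 17.6×0.56 = 2.14 V > V_CE(sat), so the active-region assumption holds.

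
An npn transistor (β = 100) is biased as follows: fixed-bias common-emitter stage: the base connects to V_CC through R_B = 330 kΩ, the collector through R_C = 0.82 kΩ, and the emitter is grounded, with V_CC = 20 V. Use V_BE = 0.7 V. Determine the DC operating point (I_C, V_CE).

I_C ≈ 5.8 mA, V_CE ≈ 15 V

Base loop: V_CC = I_B·R_B + V_BE, so I_B = (20 − 0.7)/330 kΩ = 0.0585 mA.
In the active region I_C = β·I_B = 100 × 0.0585 = 5.85 mA.
Collector loop: V_CE = V_CC − I_C·R_C = 20 − 5.85×0.82 = 15.2 V.
Since V_CE = 15.2 V > V_CE(sat) ≈ 0.2 V, the transistor is in the active region as assumed.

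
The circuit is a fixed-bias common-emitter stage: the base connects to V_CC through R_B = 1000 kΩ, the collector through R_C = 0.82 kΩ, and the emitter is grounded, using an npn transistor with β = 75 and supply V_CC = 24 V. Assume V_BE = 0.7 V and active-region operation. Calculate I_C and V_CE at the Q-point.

I_C ≈ 1.7 mA, V_CE ≈ 23 V

Base loop: V_CC = I_B·R_B + V_BE, so I_B = (24 − 0.7)/1000 kΩ = 0.0233 mA.
In the active region I_C = β·I_B = 75 × 0.0233 = 1.75 mA.
Collector loop: V_CE = V_CC − I_C·R_C = 24 − 1.75×0.82 = 22.6 V.
Since V_CE = 22.6 V > V_CE(sat) ≈ 0.2 V, the transistor is in the active region as assumed.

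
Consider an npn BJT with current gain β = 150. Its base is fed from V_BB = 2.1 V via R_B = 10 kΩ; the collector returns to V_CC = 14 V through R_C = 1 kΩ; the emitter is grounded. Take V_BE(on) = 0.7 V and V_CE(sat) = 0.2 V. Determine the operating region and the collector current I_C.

Assume active: I_B = (2.1 − 0.7)/10 = 0.14 mA, giving I_C = β·I_B = 21 mA.
But then V_CE = 14 − 21×1 = -7 V < V_CE(sat) = 0.2 V — impossible in the active region.
So the transistor is saturated. With V_CE = 0.2 V, I_C = (V_CC − 0.2)/R_C = 13.8/1 = 13.8 mA.
Check: β·I_B = 21 mA > I_C = 13.8 mA, confirming saturation.

saturation; I_C ≈ 14 mA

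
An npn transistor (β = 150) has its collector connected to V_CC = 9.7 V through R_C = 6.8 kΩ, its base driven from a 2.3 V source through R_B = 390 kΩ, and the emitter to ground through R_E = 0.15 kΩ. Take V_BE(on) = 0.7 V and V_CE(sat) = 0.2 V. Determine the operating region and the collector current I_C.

Assume active. Base-emitter loop: I_B = (V_BB − V_BE)/(R_B + (β+1)R_E) = (2.3 − 0.7)/(390 + 151×0.15) = 0.00388 mA.
I_C = β·I_B = 150×0.00388 = 0.582 mA.
V_CE = V_CC − I_C·R_C − I_E·R_E = 9.7 − 0.582×6.8 − 0.585×0.15 = 5.66 V > V_CE(sat), so the active-region assumption holds.

active; I_C ≈ 0.58 mA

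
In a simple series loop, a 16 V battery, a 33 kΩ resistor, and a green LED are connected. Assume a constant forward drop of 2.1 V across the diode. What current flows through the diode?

I ≈ 0.42 mA

KVL around the loop: 16 = V_D + I·R = 2.1 + I × 33 kΩ.
So I = (16 − 2.1) / 33 kΩ = 13.9 / 33 = 0.421 mA.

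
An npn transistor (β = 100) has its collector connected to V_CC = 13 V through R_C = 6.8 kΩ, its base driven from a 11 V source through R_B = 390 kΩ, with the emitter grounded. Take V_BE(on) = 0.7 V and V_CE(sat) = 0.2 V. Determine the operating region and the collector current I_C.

saturation; I_C ≈ 1.9 mA

Assume active: I_B = (11 − 0.7)/390 = 0.0264 mA, giving I_C = β·I_B = 2.64 mA.
But then V_CE = 13 − 2.64×6.8 = -4.96 V < V_CE(sat) = 0.2 V — impossible in the active region.
So the transistor is saturated. With V_CE = 0.2 V, I_C = (V_CC − 0.2)/R_C = 12.8/6.8 = 1.88 mA.
Check: β·I_B = 2.64 mA > I_C = 1.88 mA, confirming saturation.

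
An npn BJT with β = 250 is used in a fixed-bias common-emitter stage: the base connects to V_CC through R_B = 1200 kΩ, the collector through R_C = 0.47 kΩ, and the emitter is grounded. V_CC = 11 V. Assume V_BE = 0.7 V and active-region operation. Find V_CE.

V_CE ≈ 10 V

Base loop: V_CC = I_B·R_B + V_BE, so I_B = (11 − 0.7)/1200 kΩ = 0.00858 mA.
In the active region I_C = β·I_B = 250 × 0.00858 = 2.15 mA.
Collector loop: V_CE = V_CC − I_C·R_C = 11 − 2.15×0.47 = 9.99 V.
Since V_CE = 9.99 V > V_CE(sat) ≈ 0.2 V, the transistor is in the active region as assumed.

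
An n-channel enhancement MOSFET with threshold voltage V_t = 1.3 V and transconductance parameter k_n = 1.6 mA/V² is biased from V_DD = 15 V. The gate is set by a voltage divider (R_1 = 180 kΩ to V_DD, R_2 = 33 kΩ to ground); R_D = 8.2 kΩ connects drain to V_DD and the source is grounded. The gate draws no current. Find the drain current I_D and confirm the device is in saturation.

V_G = V_DD·R_2/(R_1+R_2) = 15×33/213 = 2.32 V. With the source grounded, V_GS = V_G = 2.32 V.
Assume saturation: I_D = (k_n/2)(V_GS − V_t)² = (1.6/2)×(2.32 − 1.3)² = 0.8×1.02² = 0.839 mA.
V_DS = V_DD − I_D·R_D = 15 − 0.839×8.2 = 8.12 V.
Saturation requires V_DS ≥ V_GS − V_t = 1.02 V; 8.12 ≥ 1.02 ✓.

I_D ≈ 0.84 mA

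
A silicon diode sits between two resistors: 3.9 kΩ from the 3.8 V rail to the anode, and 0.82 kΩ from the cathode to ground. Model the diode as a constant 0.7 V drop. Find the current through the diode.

I ≈ 0.66 mA

The two resistors are in series with the diode, so KVL gives 3.8 = I·3.9 + 0.7 + I·0.82.
I = (3.8 − 0.7) / (3.9 + 0.82) kΩ = 3.1 / 4.72 = 0.657 mA.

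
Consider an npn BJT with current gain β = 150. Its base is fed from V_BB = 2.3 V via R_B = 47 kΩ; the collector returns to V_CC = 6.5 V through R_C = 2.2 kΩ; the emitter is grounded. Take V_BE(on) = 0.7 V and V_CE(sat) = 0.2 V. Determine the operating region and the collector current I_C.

saturation; I_C ≈ 2.9 mA

Assume active: I_B = (2.3 − 0.7)/47 = 0.034 mA, giving I_C = β·I_B = 5.11 mA.
But then V_CE = 6.5 − 5.11×2.2 = -4.73 V < V_CE(sat) = 0.2 V — impossible in the active region.
So the transistor is saturated. With V_CE = 0.2 V, I_C = (V_CC − 0.2)/R_C = 6.3/2.2 = 2.86 mA.
Check: β·I_B = 5.11 mA > I_C = 2.86 mA, confirming saturation.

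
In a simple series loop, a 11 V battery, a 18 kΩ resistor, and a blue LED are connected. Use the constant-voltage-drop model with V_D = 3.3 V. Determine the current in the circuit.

I ≈ 0.43 mA

KVL around the loop: 11 = V_D + I·R = 3.3 + I × 18 kΩ.
So I = (11 − 3.3) / 18 kΩ = 7.7 / 18 = 0.428 mA.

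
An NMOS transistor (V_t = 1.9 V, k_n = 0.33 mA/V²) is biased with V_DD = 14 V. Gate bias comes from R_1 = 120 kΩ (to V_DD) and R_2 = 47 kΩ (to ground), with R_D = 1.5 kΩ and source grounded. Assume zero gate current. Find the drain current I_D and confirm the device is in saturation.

V_G = V_DD·R_2/(R_1+R_2) = 14×47/167 = 3.94 V. With the source grounded, V_GS = V_G = 3.94 V.
Assume saturation: I_D = (k_n/2)(V_GS − V_t)² = (0.33/2)×(3.94 − 1.9)² = 0.165×2.04² = 0.687 mA.
V_DS = V_DD − I_D·R_D = 14 − 0.687×1.5 = 13 V.
Saturation requires V_DS ≥ V_GS − V_t = 2.04 V; 13 ≥ 2.04 ✓.

I_D ≈ 0.69 mA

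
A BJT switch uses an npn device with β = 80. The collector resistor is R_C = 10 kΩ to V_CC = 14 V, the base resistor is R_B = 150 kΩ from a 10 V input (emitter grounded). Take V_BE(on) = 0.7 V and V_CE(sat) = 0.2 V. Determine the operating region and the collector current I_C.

Assume active: I_B = (10 − 0.7)/150 = 0.062 mA, giving I_C = β·I_B = 4.96 mA.
But then V_CE = 14 − 4.96×10 = -35.6 V < V_CE(sat) = 0.2 V — impossible in the active region.
So the transistor is saturated. With V_CE = 0.2 V, I_C = (V_CC − 0.2)/R_C = 13.8/10 = 1.38 mA.
Check: β·I_B = 4.96 mA > I_C = 1.38 mA, confirming saturation.

saturation; I_C ≈ 1.4 mA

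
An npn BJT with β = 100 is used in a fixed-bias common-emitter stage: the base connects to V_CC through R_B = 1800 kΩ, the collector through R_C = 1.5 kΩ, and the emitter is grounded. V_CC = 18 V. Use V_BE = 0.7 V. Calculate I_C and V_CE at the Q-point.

Base loop: V_CC = I_B·R_B + V_BE, so I_B = (18 − 0.7)/1800 kΩ = 0.00961 mA.
In the active region I_C = β·I_B = 100 × 0.00961 = 0.961 mA.
Collector loop: V_CE = V_CC − I_C·R_C = 18 − 0.961×1.5 = 16.6 V.
Since V_CE = 16.6 V > V_CE(sat) ≈ 0.2 V, the transistor is in the active region as assumed.

I_C ≈ 0.96 mA, V_CE ≈ 17 V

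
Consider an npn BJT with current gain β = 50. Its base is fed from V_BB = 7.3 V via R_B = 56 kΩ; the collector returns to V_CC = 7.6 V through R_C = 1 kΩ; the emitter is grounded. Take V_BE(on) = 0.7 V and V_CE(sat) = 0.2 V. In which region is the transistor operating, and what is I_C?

Assume active. Base-emitter loop: I_B = (V_BB − V_BE)/R_B = (7.3 − 0.7)/56 = 0.118 mA.
I_C = β·I_B = 50×0.118 = 5.89 mA.
V_CE = V_CC − I_C·R_C = 7.6 − 5.89×1 = 1.71 V > V_CE(sat), so the active-region assumption holds.

active; I_C ≈ 5.9 mA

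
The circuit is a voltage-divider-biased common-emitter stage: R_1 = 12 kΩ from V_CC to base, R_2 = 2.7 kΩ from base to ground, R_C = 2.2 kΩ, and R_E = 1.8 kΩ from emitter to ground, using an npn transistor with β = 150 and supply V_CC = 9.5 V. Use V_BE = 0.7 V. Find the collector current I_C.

I_C ≈ 0.57 mA

Thevenize the base divider: V_Th = V_CC·R_2/(R_1+R_2) = 9.5×2.7/14.7 = 1.74 V, R_Th = R_1‖R_2 = 2.2 kΩ.
Base-emitter loop: V_Th = I_B·R_Th + V_BE + (β+1)I_B·R_E, so I_B = (1.74 − 0.7) / (2.2 + 151×1.8) = 0.00381 mA.
I_C = β·I_B = 150×0.00381 = 0.572 mA, and I_E = (β+1)I_B = 0.576 mA.
V_CE = V_CC − I_C·R_C − I_E·R_E = 9.5 − 0.572×2.2 − 0.576×1.8 = 7.21 V.
V_CE = 7.21 V > 0.2 V confirms active-region operation.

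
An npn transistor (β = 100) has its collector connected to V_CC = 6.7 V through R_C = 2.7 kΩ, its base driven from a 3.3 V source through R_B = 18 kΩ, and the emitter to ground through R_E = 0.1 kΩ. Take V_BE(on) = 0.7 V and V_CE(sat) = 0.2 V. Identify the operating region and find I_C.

Assume active: I_B = (3.3 − 0.7)/(18 + 101×0.1) = 0.0925 mA, I_C = β·I_B = 9.25 mA.
Then V_CE = 6.7 − 9.25×2.7 − 9.35×0.1 = -19.2 V < 0.2 V — the active assumption fails.
Re-solve with V_CE = 0.2 V. KCL at the emitter: V_E/R_E = (V_BB−0.7−V_E)/R_B + (V_CC−0.2−V_E)/R_C, giving V_E = 0.245 V.
I_C = (V_CC − 0.2 − V_E)/R_C = (6.5 − 0.245)/2.7 = 2.32 mA.
Check: I_B = (2.6 − 0.245)/18 = 0.131 mA, and β·I_B = 13.1 mA > I_C, confirming saturation.

saturation; I_C ≈ 2.3 mA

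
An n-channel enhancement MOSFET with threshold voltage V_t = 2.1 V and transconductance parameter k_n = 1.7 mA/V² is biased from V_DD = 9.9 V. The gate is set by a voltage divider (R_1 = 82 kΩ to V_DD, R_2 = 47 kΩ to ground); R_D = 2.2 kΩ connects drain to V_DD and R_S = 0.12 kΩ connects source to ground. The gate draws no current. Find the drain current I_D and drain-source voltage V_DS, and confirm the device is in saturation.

V_G = V_DD·R_2/(R_1+R_2) = 9.9×47/129 = 3.61 V.
Assume saturation: I_D = (k_n/2)(V_GS − V_t)² with V_GS = V_G − I_D·R_S = 3.61 − 0.12·I_D.
Substituting gives 0.0122·I_D² − 1.31·I_D + 1.93 = 0, with roots I_D = 1.5 or 105 mA.
The root I_D = 105 mA gives V_GS = -9.03 V ≤ V_t, so take I_D = 1.5 mA.
Then V_GS = 3.43 V and V_DS = V_DD − I_D(R_D+R_S) = 9.9 − 1.5×2.32 = 6.43 V.
Saturation requires V_DS ≥ V_GS − V_t = 1.33 V; 6.43 ≥ 1.33 ✓.

I_D ≈ 1.5 mA, V_DS ≈ 6.4 V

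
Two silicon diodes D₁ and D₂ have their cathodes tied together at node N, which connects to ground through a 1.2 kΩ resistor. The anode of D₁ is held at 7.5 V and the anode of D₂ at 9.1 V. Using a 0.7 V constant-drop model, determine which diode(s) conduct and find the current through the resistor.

Only D₂ conducts; I_R ≈ 7 mA

Assume both conduct. Then node N would need to be at both 7.5−0.7 = 6.8 V and 9.1−0.7 = 8.4 V, which is impossible.
Assume only D₂ conducts: V_N = 9.1 − 0.7 = 8.4 V, so I_R = 8.4/1.2 = 7 mA.
Check D₁: its anode-to-cathode voltage is 7.5 − 8.4 = -0.9 V < 0.7 V, so it is off. The assumption is consistent.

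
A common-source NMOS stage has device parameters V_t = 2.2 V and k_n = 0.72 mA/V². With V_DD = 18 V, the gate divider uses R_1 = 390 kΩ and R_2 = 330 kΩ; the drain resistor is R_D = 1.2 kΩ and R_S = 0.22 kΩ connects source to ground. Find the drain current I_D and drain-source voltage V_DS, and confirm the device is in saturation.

V_G = V_DD·R_2/(R_1+R_2) = 18×330/720 = 8.25 V.
Assume saturation: I_D = (k_n/2)(V_GS − V_t)² with V_GS = V_G − I_D·R_S = 8.25 − 0.22·I_D.
Substituting gives 0.0174·I_D² − 1.96·I_D + 13.2 = 0, with roots I_D = 7.19 or 105 mA.
The root I_D = 105 mA gives V_GS = -14.9 V ≤ V_t, so take I_D = 7.19 mA.
Then V_GS = 6.67 V and V_DS = V_DD − I_D(R_D+R_S) = 18 − 7.19×1.42 = 7.79 V.
Saturation requires V_DS ≥ V_GS − V_t = 4.47 V; 7.79 ≥ 4.47 ✓.

I_D ≈ 7.2 mA, V_DS ≈ 7.8 V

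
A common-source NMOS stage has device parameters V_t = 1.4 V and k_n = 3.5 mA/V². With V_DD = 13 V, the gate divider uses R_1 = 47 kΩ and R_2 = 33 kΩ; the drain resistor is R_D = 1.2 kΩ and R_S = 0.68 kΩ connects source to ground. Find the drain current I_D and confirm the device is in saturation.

V_G = V_DD·R_2/(R_1+R_2) = 13×33/80 = 5.36 V.
Assume saturation: I_D = (k_n/2)(V_GS − V_t)² with V_GS = V_G − I_D·R_S = 5.36 − 0.68·I_D.
Substituting gives 0.809·I_D² − 10.4·I_D + 27.5 = 0, with roots I_D = 3.69 or 9.2 mA.
The root I_D = 9.2 mA gives V_GS = -0.893 V ≤ V_t, so take I_D = 3.69 mA.
Then V_GS = 2.85 V and V_DS = V_DD − I_D(R_D+R_S) = 13 − 3.69×1.88 = 6.06 V.
Saturation requires V_DS ≥ V_GS − V_t = 1.45 V; 6.06 ≥ 1.45 ✓.

I_D ≈ 3.7 mA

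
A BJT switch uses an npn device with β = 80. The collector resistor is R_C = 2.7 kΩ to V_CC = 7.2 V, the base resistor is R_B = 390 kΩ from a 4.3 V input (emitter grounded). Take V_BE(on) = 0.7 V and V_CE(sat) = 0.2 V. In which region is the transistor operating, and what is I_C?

Assume active. Base-emitter loop: I_B = (V_BB − V_BE)/R_B = (4.3 − 0.7)/390 = 0.00923 mA.
I_C = β·I_B = 80×0.00923 = 0.738 mA.
V_CE = V_CC − I_C·R_C = 7.2 − 0.738×2.7 = 5.21 V > V_CE(sat), so the active-region assumption holds.

active; I_C ≈ 0.74 mA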